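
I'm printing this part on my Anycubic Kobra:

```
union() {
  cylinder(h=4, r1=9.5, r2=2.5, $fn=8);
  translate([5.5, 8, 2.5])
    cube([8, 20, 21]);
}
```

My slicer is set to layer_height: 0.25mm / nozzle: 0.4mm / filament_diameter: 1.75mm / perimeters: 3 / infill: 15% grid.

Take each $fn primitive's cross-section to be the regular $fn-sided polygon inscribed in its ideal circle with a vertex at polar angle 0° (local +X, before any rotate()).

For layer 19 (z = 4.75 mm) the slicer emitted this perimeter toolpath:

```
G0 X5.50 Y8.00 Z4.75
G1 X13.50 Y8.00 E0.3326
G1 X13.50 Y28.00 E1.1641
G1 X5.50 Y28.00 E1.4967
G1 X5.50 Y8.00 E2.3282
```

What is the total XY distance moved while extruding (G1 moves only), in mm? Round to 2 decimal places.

Sum the Euclidean lengths of each G1 segment: total = 56.00 mm.

56.00 mm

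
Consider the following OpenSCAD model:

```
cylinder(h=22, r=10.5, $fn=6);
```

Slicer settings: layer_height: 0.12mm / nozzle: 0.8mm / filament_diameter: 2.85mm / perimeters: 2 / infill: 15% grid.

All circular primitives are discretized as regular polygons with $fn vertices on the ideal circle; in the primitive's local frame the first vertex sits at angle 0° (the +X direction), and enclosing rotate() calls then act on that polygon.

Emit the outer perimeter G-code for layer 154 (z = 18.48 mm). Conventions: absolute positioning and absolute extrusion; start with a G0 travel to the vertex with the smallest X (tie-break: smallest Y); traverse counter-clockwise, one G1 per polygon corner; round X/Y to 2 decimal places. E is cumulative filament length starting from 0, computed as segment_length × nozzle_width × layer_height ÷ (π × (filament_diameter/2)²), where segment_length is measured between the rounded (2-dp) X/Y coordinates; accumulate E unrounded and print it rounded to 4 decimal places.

G0 X-10.50 Y0.00 Z18.48
G1 X-5.25 Y-9.09 E0.1580
G1 X5.25 Y-9.09 E0.3160
G1 X10.50 Y0.00 E0.4739
G1 X5.25 Y9.09 E0.6319
G1 X-5.25 Y9.09 E0.7899
G1 X-10.50 Y0.00 E0.9479

At z = 18.48 mm: the cylinder: section is a regular 6-gon, circumradius r=10.5. The outline is a single polygon with 6 vertices. Extrusion per mm of travel: 0.8 × 0.12 / (π × 1.425²) = 0.015048. Accumulating E over each segment gives final E = 0.9479.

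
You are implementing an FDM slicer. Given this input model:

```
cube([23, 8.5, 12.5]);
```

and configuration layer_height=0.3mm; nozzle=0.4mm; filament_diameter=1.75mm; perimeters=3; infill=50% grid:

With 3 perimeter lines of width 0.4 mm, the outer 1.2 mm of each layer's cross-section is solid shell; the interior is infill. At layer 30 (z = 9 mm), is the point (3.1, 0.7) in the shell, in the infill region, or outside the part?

shell

At z = 9 mm: the cube (footprint 23×8.5) is included at this height. Overall, the cross-section is a single solid region. The nearest boundary edge runs (0.00, 0.00)→(23.00, 0.00); distance from the point to it = 0.70 mm. The point is inside the cross-section, 0.70 mm from the nearest boundary — within the 1.2 mm shell band (3 × 0.4).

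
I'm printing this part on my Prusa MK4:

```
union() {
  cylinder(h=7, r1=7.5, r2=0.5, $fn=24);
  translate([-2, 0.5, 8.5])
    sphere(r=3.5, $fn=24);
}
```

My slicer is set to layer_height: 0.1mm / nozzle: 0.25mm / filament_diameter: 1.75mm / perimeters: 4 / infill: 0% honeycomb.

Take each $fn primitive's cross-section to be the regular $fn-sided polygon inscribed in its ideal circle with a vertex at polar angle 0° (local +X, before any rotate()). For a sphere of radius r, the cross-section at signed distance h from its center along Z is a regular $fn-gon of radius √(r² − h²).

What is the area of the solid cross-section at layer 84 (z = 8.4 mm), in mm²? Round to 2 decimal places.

At z = 8.4 mm: the cone does not reach this height (z outside [0, 7]); the sphere at (-2, 0.5): section is a regular 24-gon, circumradius = √(r²−h²) = √(3.5²−0.1²) = 3.499 (area = (24/2)·3.499²·sin(360°/24) = 38.02 mm²); Taking the union: only the r=3.5 sphere at (-2, 0.5) is present, so the union is just that shape — area = 38.02 mm². Overall, the cross-section is a single solid region. Net area = 38.02 mm².

38.02 mm²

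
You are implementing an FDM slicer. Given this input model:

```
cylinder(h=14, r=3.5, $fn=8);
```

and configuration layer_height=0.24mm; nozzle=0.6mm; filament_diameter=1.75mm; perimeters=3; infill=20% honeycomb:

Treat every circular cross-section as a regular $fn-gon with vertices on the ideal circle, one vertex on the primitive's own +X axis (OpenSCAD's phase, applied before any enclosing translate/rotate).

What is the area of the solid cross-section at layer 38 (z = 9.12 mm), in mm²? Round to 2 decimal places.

At z = 9.12 mm: the r=3.5 cylinder gives a regular 8-gon of circumradius 3.5 (constant along its height) (area = (8/2)·3.500²·sin(360°/8) = 34.65 mm²). Overall, the cross-section is a single solid region. Net area = 34.65 mm².

34.65 mm²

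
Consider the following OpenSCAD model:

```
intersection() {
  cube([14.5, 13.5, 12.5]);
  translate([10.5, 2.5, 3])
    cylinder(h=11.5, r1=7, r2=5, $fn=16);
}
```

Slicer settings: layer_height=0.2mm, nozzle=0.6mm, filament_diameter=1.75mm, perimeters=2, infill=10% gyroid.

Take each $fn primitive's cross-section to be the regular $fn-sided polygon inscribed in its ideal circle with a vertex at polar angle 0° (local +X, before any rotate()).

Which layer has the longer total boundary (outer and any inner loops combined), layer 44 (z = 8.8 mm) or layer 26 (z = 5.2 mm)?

Layer 44 (z = 8.8): the 14.5×13.5 cube contributes its full rectangle (perimeter 56.00 mm); the cone at (10.5, 2.5) contributes a regular 16-gon of circumradius 5.991 (interpolated between r1=7 and r2=5 at t=0.504) (perimeter = 2·16·5.991·sin(180°/16) = 37.40 mm); After intersecting: the cone at (10.5, 2.5) partially overlaps the 14.5×13.5 cube; clipping to the common part keeps 73.51 mm² — boundary = 32.62 mm. So its perimeter = 32.62 mm. Layer 26 (z = 5.2): the 14.5×13.5 cube contributes its full rectangle (perimeter 56.00 mm); the cone at (10.5, 2.5) contributes a regular 16-gon of circumradius 6.617 (interpolated between r1=7 and r2=5 at t=0.191) (perimeter = 2·16·6.617·sin(180°/16) = 41.31 mm); After intersecting: the cone at (10.5, 2.5) partially overlaps the 14.5×13.5 cube; clipping to the common part keeps 83.81 mm² — boundary = 34.98 mm. So its perimeter = 34.98 mm. Layer 26 is larger (34.98 vs 32.62 mm).

layer 26 (z = 5.2 mm)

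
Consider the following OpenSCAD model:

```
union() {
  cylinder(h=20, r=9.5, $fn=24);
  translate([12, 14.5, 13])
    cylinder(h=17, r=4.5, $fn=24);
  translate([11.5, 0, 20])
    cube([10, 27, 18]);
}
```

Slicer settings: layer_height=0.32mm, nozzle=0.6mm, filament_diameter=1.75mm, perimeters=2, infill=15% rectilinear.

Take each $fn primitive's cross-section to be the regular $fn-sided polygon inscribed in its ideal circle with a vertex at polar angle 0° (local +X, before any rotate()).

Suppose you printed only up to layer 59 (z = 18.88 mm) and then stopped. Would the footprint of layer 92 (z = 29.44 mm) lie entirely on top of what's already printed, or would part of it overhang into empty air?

part overhangs

Compare the two slices. At z = 18.88: the r=9.5 cylinder gives a regular 24-gon of circumradius 9.5 (constant along its height) (area = (24/2)·9.500²·sin(360°/24) = 280.30 mm²); the r=4.5 cylinder at (12, 14.5) gives a regular 24-gon of circumradius 4.5 (constant along its height) (area = (24/2)·4.500²·sin(360°/24) = 62.89 mm²); the cube at (11.5, 0) is not intersected at this z (z outside [20, 38]); Combining (union): the 2 present regions are separate (no shared area or edge), so areas and boundary lengths simply add and each stays a separate island — area = 343.19 mm². At z = 29.44: the cylinder is not intersected at this z (z outside [0, 20]); the r=4.5 cylinder at (12, 14.5) contributes a regular 24-gon of circumradius 4.5 (area = (24/2)·4.500²·sin(360°/24) = 62.89 mm²); the 10×27 cube at (11.5, 0) contributes its full rectangle (area 270.00 mm²); Merging all regions: the regions partially overlap — summed areas 332.89 mm² minus the doubly-counted overlap 35.91 mm² gives 296.98 mm² — area = 296.98 mm². Checking containment: at z = 29.44 the cross-section extends beyond the z = 18.88 cross-section by about 234.09 mm².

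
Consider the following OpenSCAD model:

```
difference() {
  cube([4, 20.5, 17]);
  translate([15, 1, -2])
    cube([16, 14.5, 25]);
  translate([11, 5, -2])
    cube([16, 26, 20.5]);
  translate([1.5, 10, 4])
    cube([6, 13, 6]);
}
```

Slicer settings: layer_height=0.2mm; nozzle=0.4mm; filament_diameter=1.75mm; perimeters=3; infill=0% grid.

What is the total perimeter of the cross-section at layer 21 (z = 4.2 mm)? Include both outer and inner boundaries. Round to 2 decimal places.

At z = 4.2 mm: the cube (footprint 4×20.5) is included at this height (perimeter 49.00 mm); the cube at (15, 1) (footprint 16×14.5) is included at this height (perimeter 61.00 mm); the cube at (11, 5) is present — its section is the full 16×26 rectangle (perimeter 84.00 mm); the cube at (1.5, 10) (footprint 6×13) is included at this height (perimeter 38.00 mm); After the difference (first − rest): starting from the 4×20.5 cube, the 16×14.5 cube at (15, 1) misses the remaining region (no effect); the 16×26 cube at (11, 5) misses the remaining region (no effect); the 6×13 cube at (1.5, 10) partially overlaps it — only the 26.25 mm² overlap (of its 78.00 mm²) is removed, clipping the outline — boundary = 49.00 mm. Overall, the cross-section is a single solid region. Total boundary length (outer) = 49.00 mm.

49.00 mm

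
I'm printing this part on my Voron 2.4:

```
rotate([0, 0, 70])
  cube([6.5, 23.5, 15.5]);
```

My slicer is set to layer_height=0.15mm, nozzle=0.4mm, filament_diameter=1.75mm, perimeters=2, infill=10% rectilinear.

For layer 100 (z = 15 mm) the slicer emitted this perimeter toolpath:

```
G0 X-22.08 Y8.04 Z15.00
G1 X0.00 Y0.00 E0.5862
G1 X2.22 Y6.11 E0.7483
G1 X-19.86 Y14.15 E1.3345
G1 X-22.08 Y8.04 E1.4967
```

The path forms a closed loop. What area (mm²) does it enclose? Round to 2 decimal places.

Apply the shoelace formula to the sequence of (X, Y) vertices; enclosed area = 152.76 mm².

152.76 mm²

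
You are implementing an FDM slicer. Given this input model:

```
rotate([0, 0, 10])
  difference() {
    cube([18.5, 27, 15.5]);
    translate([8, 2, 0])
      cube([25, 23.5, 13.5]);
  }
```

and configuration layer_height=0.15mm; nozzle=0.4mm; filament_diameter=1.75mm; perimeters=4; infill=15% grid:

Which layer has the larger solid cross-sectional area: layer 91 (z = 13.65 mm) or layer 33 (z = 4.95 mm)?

layer 91 (z = 13.65 mm)

Layer 91 (z = 13.65): the cube (footprint 18.5×27) is included at this height (area 499.50 mm²); the cube at (8, 2) does not reach this height (z outside [0, 13.5]); After the difference (first − rest): none of the subtracted shapes is present at this height, so the 18.5×27 cube is unchanged — area = 499.50 mm²; (rotated 10° about Z; rotation is an isometry so areas/perimeters/island counts are preserved). So its area = 499.50 mm². Layer 33 (z = 4.95): the cube is present — its section is the full 18.5×27 rectangle (area 499.50 mm²); the 25×23.5 cube at (8, 2) contributes its full rectangle (area 587.50 mm²); Subtracting the remaining from the first: starting from the 18.5×27 cube (499.50 mm²), the 25×23.5 cube at (8, 2) partially overlaps it — only the 246.75 mm² overlap (of its 587.50 mm²) is removed, clipping the outline — area = 252.75 mm²; (whole slice rotated 10° about Z — lengths, areas and connectivity unchanged). So its area = 252.75 mm². Layer 91 is larger (499.50 vs 252.75 mm²).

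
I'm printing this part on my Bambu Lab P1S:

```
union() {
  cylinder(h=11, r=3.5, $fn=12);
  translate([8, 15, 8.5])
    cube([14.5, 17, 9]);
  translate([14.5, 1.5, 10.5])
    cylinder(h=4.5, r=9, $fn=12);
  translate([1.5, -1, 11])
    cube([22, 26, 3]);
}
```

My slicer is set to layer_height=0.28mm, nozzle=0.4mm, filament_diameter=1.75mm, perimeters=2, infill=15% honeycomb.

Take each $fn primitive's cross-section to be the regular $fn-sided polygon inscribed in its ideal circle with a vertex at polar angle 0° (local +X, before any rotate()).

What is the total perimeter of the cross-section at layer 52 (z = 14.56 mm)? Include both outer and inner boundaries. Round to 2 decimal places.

118.90 mm

At z = 14.56 mm: the cylinder is not intersected at this z (z outside [0, 11]); the 14.5×17 cube at (8, 15) contributes its full rectangle (perimeter 63.00 mm); the cylinder at (14.5, 1.5): section is a regular 12-gon, circumradius r=9 (perimeter = 2·12·9.000·sin(180°/12) = 55.90 mm); the cube at (1.5, -1) is absent (z outside [11, 14]); Merging all regions: the 2 present regions are separate (no shared area or edge), so areas and boundary lengths simply add and each stays a separate island — boundary = 118.90 mm. Overall, the cross-section has 2 separate islands. Total boundary length (outer) = 118.90 mm.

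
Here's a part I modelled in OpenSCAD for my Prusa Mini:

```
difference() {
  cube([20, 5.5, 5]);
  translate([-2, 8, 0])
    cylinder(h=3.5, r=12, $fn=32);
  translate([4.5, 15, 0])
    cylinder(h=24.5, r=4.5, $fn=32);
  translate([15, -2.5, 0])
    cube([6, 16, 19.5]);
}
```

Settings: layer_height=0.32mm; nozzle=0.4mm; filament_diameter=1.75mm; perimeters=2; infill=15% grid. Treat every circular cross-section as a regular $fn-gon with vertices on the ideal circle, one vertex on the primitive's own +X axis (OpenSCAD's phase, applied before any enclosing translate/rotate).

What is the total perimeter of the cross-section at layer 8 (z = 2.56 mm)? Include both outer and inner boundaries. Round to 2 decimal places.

25.16 mm

At z = 2.56 mm: the 20×5.5 cube contributes its full rectangle (perimeter 51.00 mm); the cylinder at (-2, 8): section is a regular 32-gon, circumradius r=12 (perimeter = 2·32·12.000·sin(180°/32) = 75.28 mm); the cylinder at (4.5, 15): section is a regular 32-gon, circumradius r=4.5 (perimeter = 2·32·4.500·sin(180°/32) = 28.23 mm); the cube at (15, -2.5) is present — its section is the full 6×16 rectangle (perimeter 44.00 mm); After the difference (first − rest): starting from the 20×5.5 cube, the r=12 cylinder at (-2, 8) partially overlaps it — only the 47.28 mm² overlap (of its 449.49 mm²) is removed, clipping the outline; the r=4.5 cylinder at (4.5, 15) misses the remaining region (no effect); the 6×16 cube at (15, -2.5) partially overlaps it — only the 27.50 mm² overlap (of its 96.00 mm²) is removed, clipping the outline — boundary = 25.16 mm. Overall, the cross-section is a single solid region. Total boundary length (outer) = 25.16 mm.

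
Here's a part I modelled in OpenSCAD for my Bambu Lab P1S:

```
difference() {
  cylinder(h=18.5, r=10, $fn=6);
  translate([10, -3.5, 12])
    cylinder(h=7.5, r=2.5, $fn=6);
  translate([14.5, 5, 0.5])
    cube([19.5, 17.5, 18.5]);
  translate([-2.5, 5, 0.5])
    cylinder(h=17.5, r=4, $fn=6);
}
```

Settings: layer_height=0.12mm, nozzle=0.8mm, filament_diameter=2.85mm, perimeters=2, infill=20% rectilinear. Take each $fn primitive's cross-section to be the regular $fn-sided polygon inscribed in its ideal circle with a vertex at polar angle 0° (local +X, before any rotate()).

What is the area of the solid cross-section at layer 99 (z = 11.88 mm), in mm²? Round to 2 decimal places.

218.24 mm²

At z = 11.88 mm: the r=10 cylinder contributes a regular 6-gon of circumradius 10 (area = (6/2)·10.000²·sin(360°/6) = 259.81 mm²); the cylinder at (10, -3.5) is absent (z outside [12, 19.5]); the cube at (14.5, 5) (footprint 19.5×17.5) is included at this height (area 341.25 mm²); the cylinder at (-2.5, 5): section is a regular 6-gon, circumradius r=4 (area = (6/2)·4.000²·sin(360°/6) = 41.57 mm²); Subtracting the remaining from the first: starting from the r=10 cylinder (259.81 mm²), the 19.5×17.5 cube at (14.5, 5) misses the remaining region (no effect); the r=4 cylinder at (-2.5, 5) lies wholly inside it (removes its full 41.57 mm² and its 24.00 mm outline becomes a hole wall) — area = 218.24 mm². Overall, the cross-section is one region with 1 hole. Net area = 218.24 mm².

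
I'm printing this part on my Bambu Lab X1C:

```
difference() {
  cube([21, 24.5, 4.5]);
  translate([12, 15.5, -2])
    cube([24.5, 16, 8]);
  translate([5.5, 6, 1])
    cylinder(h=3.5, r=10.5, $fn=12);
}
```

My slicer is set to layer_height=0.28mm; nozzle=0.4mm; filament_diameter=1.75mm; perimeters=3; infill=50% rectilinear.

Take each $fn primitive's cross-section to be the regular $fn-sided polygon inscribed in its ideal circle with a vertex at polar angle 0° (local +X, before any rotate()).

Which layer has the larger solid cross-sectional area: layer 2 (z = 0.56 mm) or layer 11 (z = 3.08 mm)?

Layer 2 (z = 0.56): the 21×24.5 cube contributes its full rectangle (area 514.50 mm²); the cube at (12, 15.5) is present — its section is the full 24.5×16 rectangle (area 392.00 mm²); the cylinder at (5.5, 6) does not reach this height (z outside [1, 4.5]); Taking the first minus the rest: starting from the 21×24.5 cube (514.50 mm²), the 24.5×16 cube at (12, 15.5) partially overlaps it — only the 81.00 mm² overlap (of its 392.00 mm²) is removed, clipping the outline — area = 433.50 mm². So its area = 433.50 mm². Layer 11 (z = 3.08): the cube is present — its section is the full 21×24.5 rectangle (area 514.50 mm²); the cube at (12, 15.5) is present — its section is the full 24.5×16 rectangle (area 392.00 mm²); the cylinder at (5.5, 6): section is a regular 12-gon, circumradius r=10.5 (area = (12/2)·10.500²·sin(360°/12) = 330.75 mm²); After the difference (first − rest): starting from the 21×24.5 cube (514.50 mm²), the 24.5×16 cube at (12, 15.5) partially overlaps it — only the 81.00 mm² overlap (of its 392.00 mm²) is removed, clipping the outline; the r=10.5 cylinder at (5.5, 6) partially overlaps it — only the 227.33 mm² overlap (of its 330.75 mm²) is removed, clipping the outline — area = 206.17 mm². So its area = 206.17 mm². Layer 2 is larger (433.50 vs 206.17 mm²).

layer 2 (z = 0.56 mm)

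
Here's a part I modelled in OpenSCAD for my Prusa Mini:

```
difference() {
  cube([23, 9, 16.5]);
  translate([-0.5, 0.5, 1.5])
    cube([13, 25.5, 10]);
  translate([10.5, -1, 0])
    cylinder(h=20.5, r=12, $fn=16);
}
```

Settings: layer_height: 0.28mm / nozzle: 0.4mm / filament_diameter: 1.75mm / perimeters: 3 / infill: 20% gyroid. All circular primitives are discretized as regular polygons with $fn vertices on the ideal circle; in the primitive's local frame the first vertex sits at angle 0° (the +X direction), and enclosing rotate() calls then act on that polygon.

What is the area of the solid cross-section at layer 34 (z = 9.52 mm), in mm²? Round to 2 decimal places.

At z = 9.52 mm: the 23×9 cube contributes its full rectangle (area 207.00 mm²); the 13×25.5 cube at (-0.5, 0.5) contributes its full rectangle (area 331.50 mm²); the cylinder at (10.5, -1): section is a regular 16-gon, circumradius r=12 (area = (16/2)·12.000²·sin(360°/16) = 440.85 mm²); Taking the first minus the rest: starting from the 23×9 cube (207.00 mm²), the 13×25.5 cube at (-0.5, 0.5) partially overlaps it — only the 106.25 mm² overlap (of its 331.50 mm²) is removed, clipping the outline; the r=12 cylinder at (10.5, -1) partially overlaps it — only the 78.59 mm² overlap (of its 440.85 mm²) is removed, clipping the outline — area = 22.16 mm². Overall, the cross-section is a single solid region. Net area = 22.16 mm².

22.16 mm²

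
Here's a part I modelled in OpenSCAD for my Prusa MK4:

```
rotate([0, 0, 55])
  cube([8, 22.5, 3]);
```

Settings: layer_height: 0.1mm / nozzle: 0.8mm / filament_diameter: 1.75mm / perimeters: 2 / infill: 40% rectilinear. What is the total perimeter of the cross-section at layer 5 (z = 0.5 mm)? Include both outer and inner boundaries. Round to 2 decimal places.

61.00 mm

At z = 0.5 mm: the cube (footprint 8×22.5) is included at this height (perimeter 61.00 mm); (rotated 55° about Z; rotation is an isometry so areas/perimeters/island counts are preserved). Overall, the cross-section is a single solid region. Total boundary length (outer) = 61.00 mm.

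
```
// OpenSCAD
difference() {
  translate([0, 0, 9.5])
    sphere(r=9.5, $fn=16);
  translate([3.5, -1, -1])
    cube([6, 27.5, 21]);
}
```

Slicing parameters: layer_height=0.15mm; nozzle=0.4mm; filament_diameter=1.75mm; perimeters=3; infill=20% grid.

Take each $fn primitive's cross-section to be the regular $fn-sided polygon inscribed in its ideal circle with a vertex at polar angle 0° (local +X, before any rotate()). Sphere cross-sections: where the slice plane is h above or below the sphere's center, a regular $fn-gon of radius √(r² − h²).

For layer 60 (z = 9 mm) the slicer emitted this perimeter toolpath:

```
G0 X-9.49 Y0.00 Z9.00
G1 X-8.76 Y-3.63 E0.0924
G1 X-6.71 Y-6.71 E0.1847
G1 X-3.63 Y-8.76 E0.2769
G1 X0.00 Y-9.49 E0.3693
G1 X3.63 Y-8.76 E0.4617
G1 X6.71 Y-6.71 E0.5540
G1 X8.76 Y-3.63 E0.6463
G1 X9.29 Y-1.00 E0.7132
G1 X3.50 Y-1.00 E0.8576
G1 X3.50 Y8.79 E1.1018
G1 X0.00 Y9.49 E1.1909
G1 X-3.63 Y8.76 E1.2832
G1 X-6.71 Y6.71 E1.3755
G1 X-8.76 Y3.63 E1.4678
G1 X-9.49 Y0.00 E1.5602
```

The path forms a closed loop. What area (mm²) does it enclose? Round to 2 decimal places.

Apply the shoelace formula to the sequence of (X, Y) vertices; enclosed area = 232.72 mm².

232.72 mm²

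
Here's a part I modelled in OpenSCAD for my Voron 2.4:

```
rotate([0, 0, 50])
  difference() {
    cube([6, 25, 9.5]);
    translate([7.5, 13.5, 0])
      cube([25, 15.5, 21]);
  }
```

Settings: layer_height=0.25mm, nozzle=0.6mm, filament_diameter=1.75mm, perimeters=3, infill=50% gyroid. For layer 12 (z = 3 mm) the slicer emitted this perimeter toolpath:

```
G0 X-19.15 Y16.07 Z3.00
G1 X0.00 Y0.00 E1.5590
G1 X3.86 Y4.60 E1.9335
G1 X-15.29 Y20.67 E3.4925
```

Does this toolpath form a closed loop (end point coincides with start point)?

Start point (G0): (-19.15, 16.07). End point (last G1): the path does not return to the start — open.

no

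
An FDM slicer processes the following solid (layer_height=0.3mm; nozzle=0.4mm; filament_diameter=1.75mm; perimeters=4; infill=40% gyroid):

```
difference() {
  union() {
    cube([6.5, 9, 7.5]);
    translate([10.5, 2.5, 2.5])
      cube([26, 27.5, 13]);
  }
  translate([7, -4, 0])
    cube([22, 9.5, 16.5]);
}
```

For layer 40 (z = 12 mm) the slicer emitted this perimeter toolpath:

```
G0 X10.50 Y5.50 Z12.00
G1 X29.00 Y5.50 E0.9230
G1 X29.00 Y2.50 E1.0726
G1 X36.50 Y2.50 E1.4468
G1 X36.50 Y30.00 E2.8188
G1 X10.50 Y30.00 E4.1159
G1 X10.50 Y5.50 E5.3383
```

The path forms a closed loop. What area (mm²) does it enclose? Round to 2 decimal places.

Apply the shoelace formula to the sequence of (X, Y) vertices; enclosed area = 659.50 mm².

659.50 mm²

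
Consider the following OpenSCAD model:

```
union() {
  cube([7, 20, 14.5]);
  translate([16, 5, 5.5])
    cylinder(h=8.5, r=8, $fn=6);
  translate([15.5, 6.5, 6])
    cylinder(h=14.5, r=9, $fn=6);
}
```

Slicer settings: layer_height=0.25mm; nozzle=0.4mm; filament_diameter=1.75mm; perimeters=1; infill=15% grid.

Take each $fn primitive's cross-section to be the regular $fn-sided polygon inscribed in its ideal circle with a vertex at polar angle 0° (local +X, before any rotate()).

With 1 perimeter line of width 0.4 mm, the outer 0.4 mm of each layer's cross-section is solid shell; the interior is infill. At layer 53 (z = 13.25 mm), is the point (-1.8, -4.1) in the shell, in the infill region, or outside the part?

outside

At z = 13.25 mm: the cube is present — its section is the full 7×20 rectangle; the r=8 cylinder at (16, 5) gives a regular 6-gon of circumradius 8 (constant along its height); the r=9 cylinder at (15.5, 6.5) contributes a regular 6-gon of circumradius 9; Merging all regions: the regions partially overlap (shared area 159.04 mm²), so overlapping operands fuse into one piece — 1 connected region. Overall, the cross-section is a single solid region. The nearest boundary edge runs (7.00, 0.00)→(0.00, 0.00); distance from the point to it = 4.48 mm. The point is not inside any of the regions above, so it lies outside the cross-section (4.48 mm from the nearest boundary).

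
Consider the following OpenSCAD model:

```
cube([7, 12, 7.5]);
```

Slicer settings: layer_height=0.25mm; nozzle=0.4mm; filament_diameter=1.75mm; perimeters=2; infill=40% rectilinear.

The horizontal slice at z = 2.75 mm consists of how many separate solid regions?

At z = 2.75 mm: the cube is present — its section is the full 7×12 rectangle. The result has 1 disconnected region.

1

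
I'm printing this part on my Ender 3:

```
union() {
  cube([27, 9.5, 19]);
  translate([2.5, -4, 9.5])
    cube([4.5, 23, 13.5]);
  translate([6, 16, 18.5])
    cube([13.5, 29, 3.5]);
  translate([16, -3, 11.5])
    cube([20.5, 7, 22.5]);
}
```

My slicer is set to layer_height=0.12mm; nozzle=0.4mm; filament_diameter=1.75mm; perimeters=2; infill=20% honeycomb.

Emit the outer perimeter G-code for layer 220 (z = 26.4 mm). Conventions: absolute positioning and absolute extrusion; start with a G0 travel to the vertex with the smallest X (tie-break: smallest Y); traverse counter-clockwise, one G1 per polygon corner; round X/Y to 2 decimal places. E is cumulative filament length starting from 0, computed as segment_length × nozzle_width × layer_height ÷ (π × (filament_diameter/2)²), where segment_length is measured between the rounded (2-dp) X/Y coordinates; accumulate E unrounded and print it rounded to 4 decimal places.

At z = 26.4 mm: the cube does not reach this height (z outside [0, 19]); the cube at (2.5, -4) does not reach this height (z outside [9.5, 23]); the cube at (6, 16) does not reach this height (z outside [18.5, 22]); the 20.5×7 cube at (16, -3) contributes its full rectangle; Merging all regions: only the 20.5×7 cube at (16, -3) is present, so the union is just that shape — 1 connected region. The outline is a single polygon with 4 vertices. Extrusion per mm of travel: 0.4 × 0.12 / (π × 0.875²) = 0.019956. Accumulating E over each segment gives final E = 1.0976.

G0 X16.00 Y-3.00 Z26.40
G1 X36.50 Y-3.00 E0.4091
G1 X36.50 Y4.00 E0.5488
G1 X16.00 Y4.00 E0.9579
G1 X16.00 Y-3.00 E1.0976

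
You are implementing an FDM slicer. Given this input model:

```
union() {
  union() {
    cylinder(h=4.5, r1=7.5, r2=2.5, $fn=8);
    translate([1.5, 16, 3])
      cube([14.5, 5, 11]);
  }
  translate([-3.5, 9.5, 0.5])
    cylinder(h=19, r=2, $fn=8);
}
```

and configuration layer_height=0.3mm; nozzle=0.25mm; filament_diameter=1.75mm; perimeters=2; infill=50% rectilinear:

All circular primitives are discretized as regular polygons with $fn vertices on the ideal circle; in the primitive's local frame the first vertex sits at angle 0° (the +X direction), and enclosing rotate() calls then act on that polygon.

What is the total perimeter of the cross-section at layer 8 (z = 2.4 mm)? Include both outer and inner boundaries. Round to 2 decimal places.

At z = 2.4 mm: the cone contributes a regular 8-gon of circumradius 4.833 (interpolated between r1=7.5 and r2=2.5 at t=0.533) (perimeter = 2·8·4.833·sin(180°/8) = 29.59 mm); the cube at (1.5, 16) is absent (z outside [3, 14]); Combining (union): only the cone is present, so the union is just that shape — boundary = 29.59 mm; the cylinder at (-3.5, 9.5): section is a regular 8-gon, circumradius r=2 (perimeter = 2·8·2.000·sin(180°/8) = 12.25 mm); Combining (union): the 2 present regions are separate (no shared area or edge), so areas and boundary lengths simply add and each stays a separate island — boundary = 41.84 mm. Overall, the cross-section has 2 separate islands. Total boundary length (outer) = 41.84 mm.

41.84 mm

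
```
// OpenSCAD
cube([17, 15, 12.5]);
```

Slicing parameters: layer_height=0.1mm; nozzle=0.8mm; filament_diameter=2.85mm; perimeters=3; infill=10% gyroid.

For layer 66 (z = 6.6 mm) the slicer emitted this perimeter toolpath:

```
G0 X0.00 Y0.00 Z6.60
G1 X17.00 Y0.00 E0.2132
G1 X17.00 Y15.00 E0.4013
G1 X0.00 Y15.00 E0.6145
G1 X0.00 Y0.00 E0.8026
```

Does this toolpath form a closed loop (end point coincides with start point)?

Start point (G0): (0.00, 0.00). End point (last G1): the path returns to the start — closed.

yes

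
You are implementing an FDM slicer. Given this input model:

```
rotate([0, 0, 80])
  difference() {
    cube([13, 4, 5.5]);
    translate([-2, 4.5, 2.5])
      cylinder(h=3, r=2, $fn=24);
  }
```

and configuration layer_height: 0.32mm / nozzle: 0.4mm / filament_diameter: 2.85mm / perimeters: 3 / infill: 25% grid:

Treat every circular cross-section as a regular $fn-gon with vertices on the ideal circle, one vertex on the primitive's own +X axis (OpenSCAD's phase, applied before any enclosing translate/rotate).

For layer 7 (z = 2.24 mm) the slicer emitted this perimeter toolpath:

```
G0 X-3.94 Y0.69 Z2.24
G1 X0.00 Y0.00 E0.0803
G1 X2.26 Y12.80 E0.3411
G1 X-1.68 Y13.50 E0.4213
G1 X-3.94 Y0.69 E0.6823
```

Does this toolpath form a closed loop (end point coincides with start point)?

yes

Start point (G0): (-3.94, 0.69). End point (last G1): the path returns to the start — closed.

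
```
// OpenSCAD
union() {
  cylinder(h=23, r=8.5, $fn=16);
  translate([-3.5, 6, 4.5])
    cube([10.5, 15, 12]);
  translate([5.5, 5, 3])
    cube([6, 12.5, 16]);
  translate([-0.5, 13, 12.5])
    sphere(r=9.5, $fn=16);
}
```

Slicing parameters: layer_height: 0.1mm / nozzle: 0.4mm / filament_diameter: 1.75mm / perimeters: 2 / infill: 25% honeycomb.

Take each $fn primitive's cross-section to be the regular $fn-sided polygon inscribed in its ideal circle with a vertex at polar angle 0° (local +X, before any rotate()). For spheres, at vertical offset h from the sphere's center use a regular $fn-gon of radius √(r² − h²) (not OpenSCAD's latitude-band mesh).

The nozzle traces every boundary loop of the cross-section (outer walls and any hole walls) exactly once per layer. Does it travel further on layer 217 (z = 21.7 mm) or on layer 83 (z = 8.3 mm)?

layer 83 (z = 8.3 mm)

Layer 217 (z = 21.7): the r=8.5 cylinder gives a regular 16-gon of circumradius 8.5 (constant along its height) (perimeter = 2·16·8.500·sin(180°/16) = 53.06 mm); the cube at (-3.5, 6) is not intersected at this z (z outside [4.5, 16.5]); the cube at (5.5, 5) does not reach this height (z outside [3, 19]); the r=9.5 sphere at (-0.5, 13) contributes a regular 16-gon of circumradius √(9.5²−9.2²) = 2.369 (perimeter = 2·16·2.369·sin(180°/16) = 14.79 mm); Taking the union: the 2 present regions are separate (no shared area or edge), so areas and boundary lengths simply add and each stays a separate island — boundary = 67.85 mm. So its perimeter = 67.85 mm. Layer 83 (z = 8.3): the r=8.5 cylinder gives a regular 16-gon of circumradius 8.5 (constant along its height) (perimeter = 2·16·8.500·sin(180°/16) = 53.06 mm); the cube at (-3.5, 6) (footprint 10.5×15) is included at this height (perimeter 51.00 mm); the 6×12.5 cube at (5.5, 5) contributes its full rectangle (perimeter 37.00 mm); the r=9.5 sphere at (-0.5, 13) contributes a regular 16-gon of circumradius √(9.5²−4.2²) = 8.521 (perimeter = 2·16·8.521·sin(180°/16) = 53.20 mm); Merging all regions: the regions partially overlap (shared area 197.17 mm²), so the edge portions inside another operand are dropped and the merged outline is re-measured after clipping — boundary = 93.20 mm. So its perimeter = 93.20 mm. Layer 83 is larger (93.20 vs 67.85 mm).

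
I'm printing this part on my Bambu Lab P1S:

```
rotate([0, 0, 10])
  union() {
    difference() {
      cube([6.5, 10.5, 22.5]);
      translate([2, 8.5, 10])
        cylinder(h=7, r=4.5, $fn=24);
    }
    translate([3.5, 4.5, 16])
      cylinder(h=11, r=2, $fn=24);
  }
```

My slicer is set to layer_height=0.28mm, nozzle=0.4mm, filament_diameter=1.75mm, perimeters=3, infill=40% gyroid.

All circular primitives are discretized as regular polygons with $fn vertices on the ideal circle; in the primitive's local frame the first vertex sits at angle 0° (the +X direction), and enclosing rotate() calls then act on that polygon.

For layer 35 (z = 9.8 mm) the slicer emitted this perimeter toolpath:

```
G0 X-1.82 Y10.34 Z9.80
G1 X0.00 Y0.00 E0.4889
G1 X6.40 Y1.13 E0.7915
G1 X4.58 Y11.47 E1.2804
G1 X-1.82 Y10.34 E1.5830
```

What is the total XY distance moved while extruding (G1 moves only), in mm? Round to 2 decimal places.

Sum the Euclidean lengths of each G1 segment: total = 34.00 mm.

34.00 mm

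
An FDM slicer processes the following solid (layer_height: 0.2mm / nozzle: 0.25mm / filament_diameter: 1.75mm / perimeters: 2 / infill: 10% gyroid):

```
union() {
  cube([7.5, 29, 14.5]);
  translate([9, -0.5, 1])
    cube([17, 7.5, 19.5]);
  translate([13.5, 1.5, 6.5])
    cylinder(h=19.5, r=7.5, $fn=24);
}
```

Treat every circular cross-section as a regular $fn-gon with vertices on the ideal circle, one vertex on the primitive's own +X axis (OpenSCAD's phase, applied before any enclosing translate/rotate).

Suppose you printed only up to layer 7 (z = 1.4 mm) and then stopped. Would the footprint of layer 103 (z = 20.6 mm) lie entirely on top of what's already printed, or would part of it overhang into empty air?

Compare the two slices. At z = 1.4: the 7.5×29 cube contributes its full rectangle (area 217.50 mm²); the cube at (9, -0.5) is present — its section is the full 17×7.5 rectangle (area 127.50 mm²); the cylinder at (13.5, 1.5) does not reach this height (z outside [6.5, 26]); Merging all regions: the 2 present regions are separate (no shared area or edge), so areas and boundary lengths simply add and each stays a separate island — area = 345.00 mm². At z = 20.6: the cube is absent (z outside [0, 14.5]); the cube at (9, -0.5) is absent (z outside [1, 20.5]); the r=7.5 cylinder at (13.5, 1.5) gives a regular 24-gon of circumradius 7.5 (constant along its height) (area = (24/2)·7.500²·sin(360°/24) = 174.70 mm²); Combining (union): only the r=7.5 cylinder at (13.5, 1.5) is present, so the union is just that shape — area = 174.70 mm². Checking containment: at z = 20.6 the cross-section extends beyond the z = 1.4 cross-section by about 82.80 mm².

part overhangs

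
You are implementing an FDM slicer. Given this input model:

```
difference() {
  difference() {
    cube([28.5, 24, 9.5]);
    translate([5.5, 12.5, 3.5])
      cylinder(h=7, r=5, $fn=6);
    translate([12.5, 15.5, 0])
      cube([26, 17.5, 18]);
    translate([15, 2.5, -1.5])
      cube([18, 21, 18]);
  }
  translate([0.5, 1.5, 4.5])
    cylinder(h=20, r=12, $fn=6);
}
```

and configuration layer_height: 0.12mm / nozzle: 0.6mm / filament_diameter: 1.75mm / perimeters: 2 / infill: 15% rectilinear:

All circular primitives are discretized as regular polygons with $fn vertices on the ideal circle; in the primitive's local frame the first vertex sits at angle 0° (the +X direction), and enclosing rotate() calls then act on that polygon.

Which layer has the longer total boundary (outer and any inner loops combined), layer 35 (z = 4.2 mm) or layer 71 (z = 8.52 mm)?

Layer 35 (z = 4.2): the cube is present — its section is the full 28.5×24 rectangle (perimeter 105.00 mm); the r=5 cylinder at (5.5, 12.5) contributes a regular 6-gon of circumradius 5 (perimeter = 2·6·5.000·sin(180°/6) = 30.00 mm); the cube at (12.5, 15.5) is present — its section is the full 26×17.5 rectangle (perimeter 87.00 mm); the cube at (15, 2.5) is present — its section is the full 18×21 rectangle (perimeter 78.00 mm); Subtracting the remaining from the first: starting from the 28.5×24 cube, the r=5 cylinder at (5.5, 12.5) lies wholly inside it (removes its full 64.95 mm² and its 30.00 mm outline becomes a hole wall); the 26×17.5 cube at (12.5, 15.5) partially overlaps it — only the 136.00 mm² overlap (of its 455.00 mm²) is removed, clipping the outline; the 18×21 cube at (15, 2.5) partially overlaps it — only the 175.50 mm² overlap (of its 378.00 mm²) is removed, clipping the outline — boundary (outer + 1 inner loop) = 135.00 mm; the cylinder at (0.5, 1.5) does not reach this height (z outside [4.5, 24.5]); After the difference (first − rest): none of the subtracted shapes is present at this height, so the result so far is unchanged — boundary (outer + 1 inner loop) = 135.00 mm. So its perimeter = 135.00 mm. Layer 71 (z = 8.52): the cube (footprint 28.5×24) is included at this height (perimeter 105.00 mm); the r=5 cylinder at (5.5, 12.5) contributes a regular 6-gon of circumradius 5 (perimeter = 2·6·5.000·sin(180°/6) = 30.00 mm); the cube at (12.5, 15.5) is present — its section is the full 26×17.5 rectangle (perimeter 87.00 mm); the cube at (15, 2.5) (footprint 18×21) is included at this height (perimeter 78.00 mm); Taking the first minus the rest: starting from the 28.5×24 cube, the r=5 cylinder at (5.5, 12.5) lies wholly inside it (removes its full 64.95 mm² and its 30.00 mm outline becomes a hole wall); the 26×17.5 cube at (12.5, 15.5) partially overlaps it — only the 136.00 mm² overlap (of its 455.00 mm²) is removed, clipping the outline; the 18×21 cube at (15, 2.5) partially overlaps it — only the 175.50 mm² overlap (of its 378.00 mm²) is removed, clipping the outline — boundary (outer + 1 inner loop) = 135.00 mm; the cylinder at (0.5, 1.5): section is a regular 6-gon, circumradius r=12 (perimeter = 2·6·12.000·sin(180°/6) = 72.00 mm); Subtracting the remaining from the first: starting from that combined region, the r=12 cylinder at (0.5, 1.5) partially overlaps it — only the 95.98 mm² overlap (of its 374.12 mm²) is removed, clipping the outline — boundary = 112.46 mm. So its perimeter = 112.46 mm. Layer 35 is larger (135.00 vs 112.46 mm).

layer 35 (z = 4.2 mm)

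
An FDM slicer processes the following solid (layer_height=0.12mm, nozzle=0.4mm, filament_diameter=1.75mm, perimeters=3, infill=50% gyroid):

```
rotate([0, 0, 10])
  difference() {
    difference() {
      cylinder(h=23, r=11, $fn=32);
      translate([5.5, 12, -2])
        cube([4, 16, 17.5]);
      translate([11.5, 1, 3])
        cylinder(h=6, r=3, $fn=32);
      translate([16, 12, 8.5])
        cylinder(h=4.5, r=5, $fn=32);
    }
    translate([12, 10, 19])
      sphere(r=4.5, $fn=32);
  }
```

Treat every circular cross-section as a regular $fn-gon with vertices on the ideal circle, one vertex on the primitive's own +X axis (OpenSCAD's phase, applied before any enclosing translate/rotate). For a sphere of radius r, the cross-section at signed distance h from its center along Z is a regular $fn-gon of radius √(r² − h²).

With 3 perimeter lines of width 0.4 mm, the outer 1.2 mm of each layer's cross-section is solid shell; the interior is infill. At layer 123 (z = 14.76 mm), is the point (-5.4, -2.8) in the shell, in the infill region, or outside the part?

At z = 14.76 mm: the cylinder: section is a regular 32-gon, circumradius r=11; the 4×16 cube at (5.5, 12) contributes its full rectangle; the cylinder at (11.5, 1) is absent (z outside [3, 9]); the cylinder at (16, 12) does not reach this height (z outside [8.5, 13]); Subtracting the remaining from the first: starting from the r=11 cylinder, the 4×16 cube at (5.5, 12) misses the remaining region (no effect) — 1 connected region; the sphere at (12, 10): section is a regular 32-gon, circumradius = √(r²−h²) = √(4.5²−4.24²) = 1.507; After the difference (first − rest): starting from that combined region, the r=4.5 sphere at (12, 10) misses the remaining region (no effect) — 1 connected region; (whole slice rotated 10° about Z — lengths, areas and connectivity unchanged). Overall, the cross-section is a single solid region. Undo the 10° rotation: the query point maps to (-5.804, -1.820) in the un-rotated model frame. The nearest boundary edge runs (-10.16, -4.21)→(-10.79, -2.15); distance from the point to it = 4.86 mm. The point is inside the cross-section and 4.86 mm from the nearest boundary — more than the 1.2 mm shell width (3 × 0.4), so it's in the infill interior.

infill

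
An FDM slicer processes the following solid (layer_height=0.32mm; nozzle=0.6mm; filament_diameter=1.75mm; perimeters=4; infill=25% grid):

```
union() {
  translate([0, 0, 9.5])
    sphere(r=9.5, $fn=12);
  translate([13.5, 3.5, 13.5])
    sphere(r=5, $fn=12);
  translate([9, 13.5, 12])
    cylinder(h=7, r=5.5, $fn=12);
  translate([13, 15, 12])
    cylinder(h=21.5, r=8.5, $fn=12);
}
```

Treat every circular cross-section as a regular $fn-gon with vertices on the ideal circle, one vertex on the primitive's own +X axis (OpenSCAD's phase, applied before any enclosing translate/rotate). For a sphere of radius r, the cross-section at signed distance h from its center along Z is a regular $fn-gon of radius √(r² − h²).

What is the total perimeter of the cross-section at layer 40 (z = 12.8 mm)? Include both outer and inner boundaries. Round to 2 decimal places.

At z = 12.8 mm: the sphere: section is a regular 12-gon, circumradius = √(r²−h²) = √(9.5²−3.3²) = 8.908 (perimeter = 2·12·8.908·sin(180°/12) = 55.34 mm); the r=5 sphere at (13.5, 3.5) slices to a regular 12-gon of circumradius 4.951 (√(r²−h²) with h=0.7 from center) (perimeter = 2·12·4.951·sin(180°/12) = 30.75 mm); the cylinder at (9, 13.5): section is a regular 12-gon, circumradius r=5.5 (perimeter = 2·12·5.500·sin(180°/12) = 34.16 mm); the cylinder at (13, 15): section is a regular 12-gon, circumradius r=8.5 (perimeter = 2·12·8.500·sin(180°/12) = 52.80 mm); Taking the union: the regions partially overlap (shared area 87.85 mm²), so the edge portions inside another operand are dropped and the merged outline is re-measured after clipping — boundary = 127.79 mm. Overall, the cross-section has 2 separate islands. Total boundary length (outer) = 127.79 mm.

127.79 mm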